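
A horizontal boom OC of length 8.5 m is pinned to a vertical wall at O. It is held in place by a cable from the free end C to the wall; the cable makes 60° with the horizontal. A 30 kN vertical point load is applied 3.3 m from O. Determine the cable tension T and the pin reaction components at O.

T = 13.45 kN, O_x = 6.724 kN, O_y = 18.35 kN

ΣM about O: T·sin60°·8.5 − 30·3.3 = 0 → T = 99/(8.5·0.866025) = 13.4489 ≈ 13.45 kN.
ΣF_x = 0: O_x − T·cos60° = 0 → O_x = 13.4489 × 0.5 = 6.724 kN.
ΣF_y = 0: O_y + T·sin60° − 30 = 0 → O_y = 30 − 13.4489 × 0.866025 = 18.35 kN.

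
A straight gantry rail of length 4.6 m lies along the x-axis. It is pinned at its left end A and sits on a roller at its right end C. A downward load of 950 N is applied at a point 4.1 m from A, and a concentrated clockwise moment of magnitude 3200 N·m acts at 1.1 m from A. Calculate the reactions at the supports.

ΣM about A: C_y·4.6 − 950·4.1 − 3200 = 0 → C_y = 7095/4.6 = 1542.39 ≈ 1542 N.
ΣF_y = 0: A_y + 1542.39 − 950 = 0 → A_y = -592.4 N.
ΣF_x = 0: no horizontal applied forces, so A_x = 0.

A_x = 0, A_y = -592.4 N, C_y = 1542 N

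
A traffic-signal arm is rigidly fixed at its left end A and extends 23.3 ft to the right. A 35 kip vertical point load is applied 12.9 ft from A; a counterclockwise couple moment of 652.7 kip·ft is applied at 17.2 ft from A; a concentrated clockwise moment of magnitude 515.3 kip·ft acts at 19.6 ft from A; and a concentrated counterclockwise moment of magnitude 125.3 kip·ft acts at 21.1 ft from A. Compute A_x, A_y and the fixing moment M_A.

A_x = 0, A_y = 35.00 kip, M_A = 188.8 kip·ft

ΣF_x = 0: A_x = 0.
ΣF_y = 0: A_y − 35 = 0 → A_y = 35.00 kip.
ΣM about A: M_A − 35·12.9 + 652.7 − 515.3 + 125.3 = 0 → M_A = 188.8 kip·ft.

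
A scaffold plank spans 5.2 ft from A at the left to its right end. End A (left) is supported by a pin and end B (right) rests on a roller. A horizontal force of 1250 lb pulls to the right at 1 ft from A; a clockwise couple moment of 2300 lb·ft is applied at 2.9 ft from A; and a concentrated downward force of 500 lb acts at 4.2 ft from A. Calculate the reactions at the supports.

A_x = -1250 lb, A_y = -346.2 lb, B_y = 846.2 lb

ΣM about A: B_y·5.2 − 2300 − 500·4.2 = 0 → B_y = 4400/5.2 = 846.154 ≈ 846.2 lb.
ΣF_y = 0: A_y + 846.154 − 500 = 0 → A_y = -346.2 lb.
ΣF_x = 0: A_x + 1250 = 0 → A_x = -1250 lb.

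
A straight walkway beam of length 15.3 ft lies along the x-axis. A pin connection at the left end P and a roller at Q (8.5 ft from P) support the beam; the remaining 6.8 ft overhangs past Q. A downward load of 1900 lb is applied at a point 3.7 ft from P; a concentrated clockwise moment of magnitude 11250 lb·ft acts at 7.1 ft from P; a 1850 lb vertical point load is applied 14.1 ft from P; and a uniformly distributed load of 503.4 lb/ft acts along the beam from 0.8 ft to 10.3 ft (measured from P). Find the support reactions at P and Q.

Resultant of the distributed load: 503.4 × 9.5 = 4782.3 lb at 5.55 ft from P.
ΣM about P: Q_y·8.5 − 1900·3.7 − 11250 − 1850·14.1 − (503.4·9.5)·5.55 = 0 → Q_y = 70906.765/8.5 = 8341.97 ≈ 8342 lb.
ΣF_y = 0: P_y + 8341.97 − 1900 − 1850 − 503.4·9.5 = 0 → P_y = 190.3 lb.
ΣF_x = 0: no horizontal applied forces, so P_x = 0.

P_x = 0, P_y = 190.3 lb, Q_y = 8342 lb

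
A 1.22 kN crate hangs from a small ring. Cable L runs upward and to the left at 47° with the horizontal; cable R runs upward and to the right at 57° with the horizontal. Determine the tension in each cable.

T_L = 0.6848 kN, T_R = 0.8575 kN

ΣF_x = 0: −T_L·cos47° + T_R·cos57° = 0 → T_R = 1.2522·T_L.
ΣF_y = 0: T_L·sin47° + T_R·sin57° = 1.22.
Substitute: T_L·(0.731354 + 1.2522·0.838671) = 1.22 → T_L = 0.684802 ≈ 0.6848 kN.
Then T_R = 1.2522 × 0.684802 = 0.8575 kN.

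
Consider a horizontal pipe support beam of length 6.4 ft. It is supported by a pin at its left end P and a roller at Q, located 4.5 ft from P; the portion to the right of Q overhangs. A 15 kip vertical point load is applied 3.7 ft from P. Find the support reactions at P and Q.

P_x = 0, P_y = 2.667 kip, Q_y = 12.33 kip

Moments about P: Q_y·4.5 − 15·3.7 = 0 → Q_y = 55.5/4.5 = 12.3333 ≈ 12.33 kip.
ΣF_y = 0: P_y + 12.3333 − 15 = 0 → P_y = 2.667 kip.
ΣF_x = 0: no horizontal applied forces, so P_x = 0.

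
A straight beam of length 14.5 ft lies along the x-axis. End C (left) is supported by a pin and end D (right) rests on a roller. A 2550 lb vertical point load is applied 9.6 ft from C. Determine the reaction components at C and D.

Taking moments about C: D_y·14.5 − 2550·9.6 = 0 → D_y = 24480/14.5 = 1688.28 ≈ 1688 lb.
ΣF_y = 0: C_y + 1688.28 − 2550 = 0 → C_y = 861.7 lb.
ΣF_x = 0: no horizontal applied forces, so C_x = 0.

C_x = 0, C_y = 861.7 lb, D_y = 1688 lb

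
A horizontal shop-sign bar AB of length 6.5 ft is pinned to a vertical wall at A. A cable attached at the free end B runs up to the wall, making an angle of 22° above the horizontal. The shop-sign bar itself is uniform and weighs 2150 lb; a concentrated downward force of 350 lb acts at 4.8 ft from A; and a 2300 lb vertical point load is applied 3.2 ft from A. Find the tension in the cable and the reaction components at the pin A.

ΣM about A: T·sin22°·6.5 − 2150·3.25 − 350·4.8 − 2300·3.2 = 0 → T = 16027.5/(6.5·0.374607) = 6582.28 ≈ 6582 lb.
ΣF_x = 0: A_x − T·cos22° = 0 → A_x = 6582.28 × 0.927184 = 6103 lb.
ΣF_y = 0: A_y + T·sin22° − 2150 − 350 − 2300 = 0 → A_y = 4800 − 6582.28 × 0.374607 = 2334 lb.

T = 6582 lb, A_x = 6103 lb, A_y = 2334 lb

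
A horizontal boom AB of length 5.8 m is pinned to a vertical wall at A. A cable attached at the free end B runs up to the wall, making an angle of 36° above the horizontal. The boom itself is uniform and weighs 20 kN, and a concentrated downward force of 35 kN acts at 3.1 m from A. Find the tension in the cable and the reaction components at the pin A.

ΣM about A: T·sin36°·5.8 − 20·2.9 − 35·3.1 = 0 → T = 166.5/(5.8·0.587785) = 48.8391 ≈ 48.84 kN.
ΣF_x = 0: A_x − T·cos36° = 0 → A_x = 48.8391 × 0.809017 = 39.51 kN.
ΣF_y = 0: A_y + T·sin36° − 20 − 35 = 0 → A_y = 55 − 48.8391 × 0.587785 = 26.29 kN.

T = 48.84 kN, A_x = 39.51 kN, A_y = 26.29 kN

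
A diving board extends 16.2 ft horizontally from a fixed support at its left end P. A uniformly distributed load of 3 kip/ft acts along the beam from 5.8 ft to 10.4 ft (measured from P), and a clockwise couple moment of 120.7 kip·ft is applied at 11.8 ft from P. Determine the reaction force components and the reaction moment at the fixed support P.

P_x = 0, P_y = 13.80 kip, M_P = 232.5 kip·ft

Resultant of the distributed load: 3 × 4.6 = 13.8 kip at 8.1 ft from P.
ΣF_x = 0: P_x = 0.
ΣF_y = 0: P_y − 3·4.6 = 0 → P_y = 13.80 kip.
ΣM about P: M_P − (3·4.6)·8.1 − 120.7 = 0 → M_P = 232.5 kip·ft.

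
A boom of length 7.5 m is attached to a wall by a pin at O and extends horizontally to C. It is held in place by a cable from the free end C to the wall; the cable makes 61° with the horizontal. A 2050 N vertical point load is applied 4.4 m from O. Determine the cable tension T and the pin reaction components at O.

T = 1375 N, O_x = 666.6 N, O_y = 847.3 N

ΣM about O: T·sin61°·7.5 − 2050·4.4 = 0 → T = 9020/(7.5·0.87462) = 1375.07 ≈ 1375 N.
ΣF_x = 0: O_x − T·cos61° = 0 → O_x = 1375.07 × 0.48481 = 666.6 N.
ΣF_y = 0: O_y + T·sin61° − 2050 = 0 → O_y = 2050 − 1375.07 × 0.87462 = 847.3 N.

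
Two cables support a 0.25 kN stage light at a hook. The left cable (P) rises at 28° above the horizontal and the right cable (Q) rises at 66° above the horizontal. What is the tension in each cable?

ΣF_x = 0: −T_P·cos28° + T_Q·cos66° = 0 → T_Q = 2.17081·T_P.
ΣF_y = 0: T_P·sin28° + T_Q·sin66° = 0.25.
Substitute: T_P·(0.469472 + 2.17081·0.913545) = 0.25 → T_P = 0.101932 ≈ 0.1019 kN.
Then T_Q = 2.17081 × 0.101932 = 0.2213 kN.

T_P = 0.1019 kN, T_Q = 0.2213 kN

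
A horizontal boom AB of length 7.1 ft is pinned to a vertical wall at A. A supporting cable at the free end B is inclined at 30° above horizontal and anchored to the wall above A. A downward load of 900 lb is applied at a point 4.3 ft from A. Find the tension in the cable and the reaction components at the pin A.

ΣM about A: T·sin30°·7.1 − 900·4.3 = 0 → T = 3870/(7.1·0.5) = 1090.14 ≈ 1090 lb.
ΣF_x = 0: A_x − T·cos30° = 0 → A_x = 1090.14 × 0.866025 = 944.1 lb.
ΣF_y = 0: A_y + T·sin30° − 900 = 0 → A_y = 900 − 1090.14 × 0.5 = 354.9 lb.

T = 1090 lb, A_x = 944.1 lb, A_y = 354.9 lb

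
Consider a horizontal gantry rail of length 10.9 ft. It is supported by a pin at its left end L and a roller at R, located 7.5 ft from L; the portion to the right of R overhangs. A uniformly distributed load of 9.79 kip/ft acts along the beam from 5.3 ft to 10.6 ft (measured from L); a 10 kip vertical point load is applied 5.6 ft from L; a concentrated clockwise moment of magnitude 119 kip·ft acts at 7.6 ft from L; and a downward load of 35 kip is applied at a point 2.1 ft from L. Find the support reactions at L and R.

L_x = 0, L_y = 8.753 kip, R_y = 88.13 kip

Resultant of the distributed load: 9.79 × 5.3 = 51.887 kip at 7.95 ft from L.
ΣM about L: R_y·7.5 − (9.79·5.3)·7.95 − 10·5.6 − 119 − 35·2.1 = 0 → R_y = 661.00165/7.5 = 88.1336 ≈ 88.13 kip.
ΣF_y = 0: L_y + 88.1336 − 9.79·5.3 − 10 − 35 = 0 → L_y = 8.753 kip.
ΣF_x = 0: no horizontal applied forces, so L_x = 0.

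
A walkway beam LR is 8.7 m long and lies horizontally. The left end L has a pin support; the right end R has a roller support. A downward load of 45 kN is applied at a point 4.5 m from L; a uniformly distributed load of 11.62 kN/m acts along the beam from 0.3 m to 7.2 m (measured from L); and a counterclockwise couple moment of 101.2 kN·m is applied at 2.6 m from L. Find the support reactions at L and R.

L_x = 0, L_y = 78.97 kN, R_y = 46.20 kN

Resultant of the distributed load: 11.62 × 6.9 = 80.178 kN at 3.75 m from L.
Taking moments about L: R_y·8.7 − 45·4.5 − (11.62·6.9)·3.75 + 101.2 = 0 → R_y = 401.9675/8.7 = 46.2032 ≈ 46.20 kN.
ΣF_y = 0: L_y + 46.2032 − 45 − 11.62·6.9 = 0 → L_y = 78.97 kN.
ΣF_x = 0: no horizontal applied forces, so L_x = 0.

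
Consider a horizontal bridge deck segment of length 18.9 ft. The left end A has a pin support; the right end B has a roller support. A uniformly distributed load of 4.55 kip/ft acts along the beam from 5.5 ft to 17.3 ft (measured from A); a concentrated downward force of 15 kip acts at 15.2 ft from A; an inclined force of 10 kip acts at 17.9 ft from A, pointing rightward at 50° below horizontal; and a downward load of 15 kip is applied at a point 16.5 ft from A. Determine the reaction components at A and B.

Resultant of the distributed load: 4.55 × 11.8 = 53.69 kip at 11.4 ft from A.
Taking moments about A: B_y·18.9 − (4.55·11.8)·11.4 − 15·15.2 − 10·sin50°·17.9 − 15·16.5 = 0 → B_y = 1224.69/18.9 = 64.7984 ≈ 64.80 kip.
ΣF_y = 0: A_y + 64.7984 − 4.55·11.8 − 15 − 10·sin50° − 15 = 0 → A_y = 26.55 kip.
ΣF_x = 0: A_x + 10·cos50° = 0 → A_x = -6.428 kip.

A_x = -6.428 kip, A_y = 26.55 kip, B_y = 64.80 kip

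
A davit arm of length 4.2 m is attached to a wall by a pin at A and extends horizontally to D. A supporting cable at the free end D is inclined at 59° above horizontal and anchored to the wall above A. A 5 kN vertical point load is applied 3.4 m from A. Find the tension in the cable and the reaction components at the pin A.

ΣM about A: T·sin59°·4.2 − 5·3.4 = 0 → T = 17/(4.2·0.857167) = 4.72209 ≈ 4.722 kN.
ΣF_x = 0: A_x − T·cos59° = 0 → A_x = 4.72209 × 0.515038 = 2.432 kN.
ΣF_y = 0: A_y + T·sin59° − 5 = 0 → A_y = 5 − 4.72209 × 0.857167 = 0.9524 kN.

T = 4.722 kN, A_x = 2.432 kN, A_y = 0.9524 kN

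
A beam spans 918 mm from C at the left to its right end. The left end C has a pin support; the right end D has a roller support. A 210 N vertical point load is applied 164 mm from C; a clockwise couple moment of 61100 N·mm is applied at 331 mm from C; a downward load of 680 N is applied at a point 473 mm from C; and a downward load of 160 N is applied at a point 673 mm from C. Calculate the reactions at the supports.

Moments about C: D_y·918 − 210·164 − 61100 − 680·473 − 160·673 = 0 → D_y = 524860/918 = 571.743 ≈ 571.7 N.
ΣF_y = 0: C_y + 571.743 − 210 − 680 − 160 = 0 → C_y = 478.3 N.
ΣF_x = 0: no horizontal applied forces, so C_x = 0.

C_x = 0, C_y = 478.3 N, D_y = 571.7 N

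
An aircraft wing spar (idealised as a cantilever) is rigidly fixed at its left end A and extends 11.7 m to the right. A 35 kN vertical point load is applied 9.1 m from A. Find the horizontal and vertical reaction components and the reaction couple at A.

A_x = 0, A_y = 35.00 kN, M_A = 318.5 kN·m

ΣF_x = 0: A_x = 0.
ΣF_y = 0: A_y − 35 = 0 → A_y = 35.00 kN.
ΣM about A: M_A − 35·9.1 = 0 → M_A = 318.5 kN·m.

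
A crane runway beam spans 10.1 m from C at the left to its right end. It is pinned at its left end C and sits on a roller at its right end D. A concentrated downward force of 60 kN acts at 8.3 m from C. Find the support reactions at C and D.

C_x = 0, C_y = 10.69 kN, D_y = 49.31 kN

Taking moments about C: D_y·10.1 − 60·8.3 = 0 → D_y = 498/10.1 = 49.3069 ≈ 49.31 kN.
ΣF_y = 0: C_y + 49.3069 − 60 = 0 → C_y = 10.69 kN.
ΣF_x = 0: no horizontal applied forces, so C_x = 0.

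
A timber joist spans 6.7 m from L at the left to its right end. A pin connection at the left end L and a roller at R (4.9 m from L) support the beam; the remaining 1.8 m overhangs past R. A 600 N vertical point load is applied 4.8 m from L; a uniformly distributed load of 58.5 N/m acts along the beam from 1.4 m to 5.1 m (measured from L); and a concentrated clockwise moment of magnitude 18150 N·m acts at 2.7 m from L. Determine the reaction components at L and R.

Resultant of the distributed load: 58.5 × 3.7 = 216.45 N at 3.25 m from L.
ΣM about L: R_y·4.9 − 600·4.8 − (58.5·3.7)·3.25 − 18150 = 0 → R_y = 21733.4625/4.9 = 4435.4 ≈ 4435 N.
ΣF_y = 0: L_y + 4435.4 − 600 − 58.5·3.7 = 0 → L_y = -3619 N.
ΣF_x = 0: no horizontal applied forces, so L_x = 0.

L_x = 0, L_y = -3619 N, R_y = 4435 N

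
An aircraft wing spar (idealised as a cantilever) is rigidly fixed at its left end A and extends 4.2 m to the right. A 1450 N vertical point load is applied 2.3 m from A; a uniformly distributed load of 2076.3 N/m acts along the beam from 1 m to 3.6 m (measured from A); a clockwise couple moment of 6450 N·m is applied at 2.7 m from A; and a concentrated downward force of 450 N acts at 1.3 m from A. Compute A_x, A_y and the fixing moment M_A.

A_x = 0, A_y = 7298 N, M_A = 22790 N·m

Resultant of the distributed load: 2076.3 × 2.6 = 5398.38 N at 2.3 m from A.
ΣF_x = 0: A_x = 0.
ΣF_y = 0: A_y − 1450 − 2076.3·2.6 − 450 = 0 → A_y = 7298 N.
ΣM about A: M_A − 1450·2.3 − (2076.3·2.6)·2.3 − 6450 − 450·1.3 = 0 → M_A = 22790 N·m.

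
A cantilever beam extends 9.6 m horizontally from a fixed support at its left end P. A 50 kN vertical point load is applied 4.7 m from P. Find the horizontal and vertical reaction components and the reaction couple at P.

ΣF_x = 0: P_x = 0.
ΣF_y = 0: P_y − 50 = 0 → P_y = 50.00 kN.
ΣM about P: M_P − 50·4.7 = 0 → M_P = 235.0 kN·m.

P_x = 0, P_y = 50.00 kN, M_P = 235.0 kN·m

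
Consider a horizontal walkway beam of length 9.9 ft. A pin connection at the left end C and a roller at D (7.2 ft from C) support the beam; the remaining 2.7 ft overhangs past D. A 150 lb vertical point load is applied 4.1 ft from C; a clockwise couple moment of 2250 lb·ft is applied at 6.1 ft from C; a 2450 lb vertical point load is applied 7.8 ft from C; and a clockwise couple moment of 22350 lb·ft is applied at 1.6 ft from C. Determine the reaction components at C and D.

C_x = 0, C_y = -3556 lb, D_y = 6156 lb

Taking moments about C: D_y·7.2 − 150·4.1 − 2250 − 2450·7.8 − 22350 = 0 → D_y = 44325/7.2 = 6156.25 ≈ 6156 lb.
ΣF_y = 0: C_y + 6156.25 − 150 − 2450 = 0 → C_y = -3556 lb.
ΣF_x = 0: no horizontal applied forces, so C_x = 0.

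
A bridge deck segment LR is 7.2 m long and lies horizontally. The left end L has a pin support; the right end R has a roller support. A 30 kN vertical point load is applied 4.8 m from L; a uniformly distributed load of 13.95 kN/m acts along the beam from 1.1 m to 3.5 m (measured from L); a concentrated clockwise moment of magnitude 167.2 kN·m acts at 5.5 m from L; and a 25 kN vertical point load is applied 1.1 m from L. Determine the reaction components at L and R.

L_x = 0, L_y = 30.74 kN, R_y = 57.74 kN

Resultant of the distributed load: 13.95 × 2.4 = 33.48 kN at 2.3 m from L.
Moments about L: R_y·7.2 − 30·4.8 − (13.95·2.4)·2.3 − 167.2 − 25·1.1 = 0 → R_y = 415.704/7.2 = 57.7367 ≈ 57.74 kN.
ΣF_y = 0: L_y + 57.7367 − 30 − 13.95·2.4 − 25 = 0 → L_y = 30.74 kN.
ΣF_x = 0: no horizontal applied forces, so L_x = 0.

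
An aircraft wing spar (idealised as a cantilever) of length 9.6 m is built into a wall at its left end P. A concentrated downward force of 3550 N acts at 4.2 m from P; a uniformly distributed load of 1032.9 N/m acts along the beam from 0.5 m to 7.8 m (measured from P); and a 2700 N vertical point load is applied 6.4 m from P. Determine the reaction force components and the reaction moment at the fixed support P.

P_x = 0, P_y = 13790 N, M_P = 63480 N·m

Resultant of the distributed load: 1032.9 × 7.3 = 7540.17 N at 4.15 m from P.
ΣF_x = 0: P_x = 0.
ΣF_y = 0: P_y − 3550 − 1032.9·7.3 − 2700 = 0 → P_y = 13790 N.
ΣM about P: M_P − 3550·4.2 − (1032.9·7.3)·4.15 − 2700·6.4 = 0 → M_P = 63480 N·m.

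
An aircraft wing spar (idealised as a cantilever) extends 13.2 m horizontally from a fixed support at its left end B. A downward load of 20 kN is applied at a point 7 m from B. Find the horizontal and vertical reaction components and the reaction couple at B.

ΣF_x = 0: B_x = 0.
ΣF_y = 0: B_y − 20 = 0 → B_y = 20.00 kN.
ΣM about B: M_B − 20·7 = 0 → M_B = 140.0 kN·m.

B_x = 0, B_y = 20.00 kN, M_B = 140.0 kN·m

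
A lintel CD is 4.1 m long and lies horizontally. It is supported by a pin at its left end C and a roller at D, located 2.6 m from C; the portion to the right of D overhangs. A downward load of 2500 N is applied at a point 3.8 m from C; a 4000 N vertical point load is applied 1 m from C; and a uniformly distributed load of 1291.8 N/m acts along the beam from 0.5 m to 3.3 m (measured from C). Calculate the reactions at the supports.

C_x = 0, C_y = 2282 N, D_y = 7836 N

Resultant of the distributed load: 1291.8 × 2.8 = 3617.04 N at 1.9 m from C.
Taking moments about C: D_y·2.6 − 2500·3.8 − 4000·1 − (1291.8·2.8)·1.9 = 0 → D_y = 20372.376/2.6 = 7835.53 ≈ 7836 N.
ΣF_y = 0: C_y + 7835.53 − 2500 − 4000 − 1291.8·2.8 = 0 → C_y = 2282 N.
ΣF_x = 0: no horizontal applied forces, so C_x = 0.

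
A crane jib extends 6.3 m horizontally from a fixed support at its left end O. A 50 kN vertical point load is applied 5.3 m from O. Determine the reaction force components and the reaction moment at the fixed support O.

ΣF_x = 0: O_x = 0.
ΣF_y = 0: O_y − 50 = 0 → O_y = 50.00 kN.
ΣM about O: M_O − 50·5.3 = 0 → M_O = 265.0 kN·m.

O_x = 0, O_y = 50.00 kN, M_O = 265.0 kN·m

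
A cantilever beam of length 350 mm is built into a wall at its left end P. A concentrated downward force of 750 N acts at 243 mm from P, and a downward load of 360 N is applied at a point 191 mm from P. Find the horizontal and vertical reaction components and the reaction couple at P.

P_x = 0, P_y = 1110 N, M_P = 251000 N·mm

ΣF_x = 0: P_x = 0.
ΣF_y = 0: P_y − 750 − 360 = 0 → P_y = 1110 N.
ΣM about P: M_P − 750·243 − 360·191 = 0 → M_P = 251000 N·mm.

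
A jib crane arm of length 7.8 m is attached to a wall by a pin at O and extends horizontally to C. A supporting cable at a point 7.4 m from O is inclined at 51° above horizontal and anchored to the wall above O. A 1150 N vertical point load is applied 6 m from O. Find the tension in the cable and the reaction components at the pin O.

T = 1200 N, O_x = 755.1 N, O_y = 217.6 N

ΣM about O: T·sin51°·7.4 − 1150·6 = 0 → T = 6900/(7.4·0.777146) = 1199.82 ≈ 1200 N.
ΣF_x = 0: O_x − T·cos51° = 0 → O_x = 1199.82 × 0.62932 = 755.1 N.
ΣF_y = 0: O_y + T·sin51° − 1150 = 0 → O_y = 1150 − 1199.82 × 0.777146 = 217.6 N.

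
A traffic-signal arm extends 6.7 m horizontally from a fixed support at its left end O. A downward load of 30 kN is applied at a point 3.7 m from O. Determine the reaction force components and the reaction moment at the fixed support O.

O_x = 0, O_y = 30.00 kN, M_O = 111.0 kN·m

ΣF_x = 0: O_x = 0.
ΣF_y = 0: O_y − 30 = 0 → O_y = 30.00 kN.
ΣM about O: M_O − 30·3.7 = 0 → M_O = 111.0 kN·m.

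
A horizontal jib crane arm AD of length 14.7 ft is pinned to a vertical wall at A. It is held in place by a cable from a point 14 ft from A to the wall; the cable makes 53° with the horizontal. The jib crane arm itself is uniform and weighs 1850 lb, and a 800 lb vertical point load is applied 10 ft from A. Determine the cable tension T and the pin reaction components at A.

ΣM about A: T·sin53°·14 − 1850·7.35 − 800·10 = 0 → T = 21597.5/(14·0.798636) = 1931.64 ≈ 1932 lb.
ΣF_x = 0: A_x − T·cos53° = 0 → A_x = 1931.64 × 0.601815 = 1162 lb.
ΣF_y = 0: A_y + T·sin53° − 1850 − 800 = 0 → A_y = 2650 − 1931.64 × 0.798636 = 1107 lb.

T = 1932 lb, A_x = 1162 lb, A_y = 1107 lb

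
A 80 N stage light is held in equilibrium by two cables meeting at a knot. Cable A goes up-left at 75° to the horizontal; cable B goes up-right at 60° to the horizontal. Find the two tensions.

T_A = 56.57 N, T_B = 29.28 N

ΣF_x = 0: −T_A·cos75° + T_B·cos60° = 0 → T_B = 0.517638·T_A.
ΣF_y = 0: T_A·sin75° + T_B·sin60° = 80.
Substitute: T_A·(0.965926 + 0.517638·0.866025) = 80 → T_A = 56.5685 ≈ 56.57 N.
Then T_B = 0.517638 × 56.5685 = 29.28 N.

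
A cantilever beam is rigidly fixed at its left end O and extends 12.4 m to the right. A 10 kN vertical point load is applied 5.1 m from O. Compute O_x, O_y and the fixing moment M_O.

O_x = 0, O_y = 10.00 kN, M_O = 51.00 kN·m

ΣF_x = 0: O_x = 0.
ΣF_y = 0: O_y − 10 = 0 → O_y = 10.00 kN.
ΣM about O: M_O − 10·5.1 = 0 → M_O = 51.00 kN·m.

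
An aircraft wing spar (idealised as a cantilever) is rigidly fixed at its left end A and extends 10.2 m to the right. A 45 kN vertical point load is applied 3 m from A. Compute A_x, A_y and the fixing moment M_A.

ΣF_x = 0: A_x = 0.
ΣF_y = 0: A_y − 45 = 0 → A_y = 45.00 kN.
ΣM about A: M_A − 45·3 = 0 → M_A = 135.0 kN·m.

A_x = 0, A_y = 45.00 kN, M_A = 135.0 kN·m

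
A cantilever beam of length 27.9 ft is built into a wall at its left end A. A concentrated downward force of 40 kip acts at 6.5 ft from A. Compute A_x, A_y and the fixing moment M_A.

ΣF_x = 0: A_x = 0.
ΣF_y = 0: A_y − 40 = 0 → A_y = 40.00 kip.
ΣM about A: M_A − 40·6.5 = 0 → M_A = 260.0 kip·ft.

A_x = 0, A_y = 40.00 kip, M_A = 260.0 kip·ft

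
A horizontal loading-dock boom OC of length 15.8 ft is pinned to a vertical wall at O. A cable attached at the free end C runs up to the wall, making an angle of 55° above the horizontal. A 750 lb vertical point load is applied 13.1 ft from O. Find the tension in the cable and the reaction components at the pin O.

ΣM about O: T·sin55°·15.8 − 750·13.1 = 0 → T = 9825/(15.8·0.819152) = 759.121 ≈ 759.1 lb.
ΣF_x = 0: O_x − T·cos55° = 0 → O_x = 759.121 × 0.573576 = 435.4 lb.
ΣF_y = 0: O_y + T·sin55° − 750 = 0 → O_y = 750 − 759.121 × 0.819152 = 128.2 lb.

T = 759.1 lb, O_x = 435.4 lb, O_y = 128.2 lb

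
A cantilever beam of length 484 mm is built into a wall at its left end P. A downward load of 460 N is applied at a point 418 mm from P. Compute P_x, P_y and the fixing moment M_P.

ΣF_x = 0: P_x = 0.
ΣF_y = 0: P_y − 460 = 0 → P_y = 460.0 N.
ΣM about P: M_P − 460·418 = 0 → M_P = 192300 N·mm.

P_x = 0, P_y = 460.0 N, M_P = 192300 N·mm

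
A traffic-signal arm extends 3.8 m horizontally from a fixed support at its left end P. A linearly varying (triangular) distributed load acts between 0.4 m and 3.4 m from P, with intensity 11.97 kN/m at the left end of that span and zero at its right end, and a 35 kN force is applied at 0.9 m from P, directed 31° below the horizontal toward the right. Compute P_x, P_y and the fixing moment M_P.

P_x = -30.00 kN, P_y = 35.98 kN, M_P = 41.36 kN·m

Resultant of the triangular load: ½ × 11.97 × 3 = 17.955 kN, acting at 1.4 m from P (one-third of the span from the peak).
ΣF_x = 0: P_x + 35·cos31° = 0 → P_x = -30.00 kN.
ΣF_y = 0: P_y − ½·11.97·3 − 35·sin31° = 0 → P_y = 35.98 kN.
ΣM about P: M_P − (½·11.97·3)·1.4 − 35·sin31°·0.9 = 0 → M_P = 41.36 kN·m.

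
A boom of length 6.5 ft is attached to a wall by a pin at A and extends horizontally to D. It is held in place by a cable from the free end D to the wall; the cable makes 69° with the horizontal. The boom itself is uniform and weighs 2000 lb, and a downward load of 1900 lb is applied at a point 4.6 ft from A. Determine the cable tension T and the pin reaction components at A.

ΣM about A: T·sin69°·6.5 − 2000·3.25 − 1900·4.6 = 0 → T = 15240/(6.5·0.93358) = 2511.42 ≈ 2511 lb.
ΣF_x = 0: A_x − T·cos69° = 0 → A_x = 2511.42 × 0.358368 = 900.0 lb.
ΣF_y = 0: A_y + T·sin69° − 2000 − 1900 = 0 → A_y = 3900 − 2511.42 × 0.93358 = 1555 lb.

T = 2511 lb, A_x = 900.0 lb, A_y = 1555 lb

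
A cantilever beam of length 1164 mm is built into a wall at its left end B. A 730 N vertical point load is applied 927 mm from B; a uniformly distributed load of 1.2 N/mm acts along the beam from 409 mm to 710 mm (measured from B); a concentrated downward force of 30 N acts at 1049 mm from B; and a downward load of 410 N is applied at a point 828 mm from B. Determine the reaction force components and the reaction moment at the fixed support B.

Resultant of the distributed load: 1.2 × 301 = 361.2 N at 559.5 mm from B.
ΣF_x = 0: B_x = 0.
ΣF_y = 0: B_y − 730 − 1.2·301 − 30 − 410 = 0 → B_y = 1531 N.
ΣM about B: M_B − 730·927 − (1.2·301)·559.5 − 30·1049 − 410·828 = 0 → M_B = 1250000 N·mm.

B_x = 0, B_y = 1531 N, M_B = 1250000 N·mm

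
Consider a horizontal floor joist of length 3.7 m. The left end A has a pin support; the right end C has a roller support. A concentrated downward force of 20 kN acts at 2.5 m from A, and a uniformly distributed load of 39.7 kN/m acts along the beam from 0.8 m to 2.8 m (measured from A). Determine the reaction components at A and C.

A_x = 0, A_y = 47.26 kN, C_y = 52.14 kN

Resultant of the distributed load: 39.7 × 2 = 79.4 kN at 1.8 m from A.
Moments about A: C_y·3.7 − 20·2.5 − (39.7·2)·1.8 = 0 → C_y = 192.92/3.7 = 52.1405 ≈ 52.14 kN.
ΣF_y = 0: A_y + 52.1405 − 20 − 39.7·2 = 0 → A_y = 47.26 kN.
ΣF_x = 0: no horizontal applied forces, so A_x = 0.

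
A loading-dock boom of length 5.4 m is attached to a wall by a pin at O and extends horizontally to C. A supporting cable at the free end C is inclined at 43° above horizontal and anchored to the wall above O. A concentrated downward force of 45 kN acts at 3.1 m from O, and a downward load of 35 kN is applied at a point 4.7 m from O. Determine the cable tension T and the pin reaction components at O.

T = 82.55 kN, O_x = 60.37 kN, O_y = 23.70 kN

ΣM about O: T·sin43°·5.4 − 45·3.1 − 35·4.7 = 0 → T = 304/(5.4·0.681998) = 82.5461 ≈ 82.55 kN.
ΣF_x = 0: O_x − T·cos43° = 0 → O_x = 82.5461 × 0.731354 = 60.37 kN.
ΣF_y = 0: O_y + T·sin43° − 45 − 35 = 0 → O_y = 80 − 82.5461 × 0.681998 = 23.70 kN.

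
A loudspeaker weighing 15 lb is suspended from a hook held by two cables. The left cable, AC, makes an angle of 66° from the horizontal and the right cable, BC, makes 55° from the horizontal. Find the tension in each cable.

ΣF_x = 0: −T_AC·cos66° + T_BC·cos55° = 0 → T_BC = 0.709124·T_AC.
ΣF_y = 0: T_AC·sin66° + T_BC·sin55° = 15.
Substitute: T_AC·(0.913545 + 0.709124·0.819152) = 15 → T_AC = 10.0373 ≈ 10.04 lb.
Then T_BC = 0.709124 × 10.0373 = 7.118 lb.

T_AC = 10.04 lb, T_BC = 7.118 lb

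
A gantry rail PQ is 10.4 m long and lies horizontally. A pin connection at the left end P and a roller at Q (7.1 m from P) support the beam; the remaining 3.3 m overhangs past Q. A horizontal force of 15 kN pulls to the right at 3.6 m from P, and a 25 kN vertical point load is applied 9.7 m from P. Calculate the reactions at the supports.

P_x = -15.00 kN, P_y = -9.155 kN, Q_y = 34.15 kN

Moments about P: Q_y·7.1 − 25·9.7 = 0 → Q_y = 242.5/7.1 = 34.1549 ≈ 34.15 kN.
ΣF_y = 0: P_y + 34.1549 − 25 = 0 → P_y = -9.155 kN.
ΣF_x = 0: P_x + 15 = 0 → P_x = -15.00 kN.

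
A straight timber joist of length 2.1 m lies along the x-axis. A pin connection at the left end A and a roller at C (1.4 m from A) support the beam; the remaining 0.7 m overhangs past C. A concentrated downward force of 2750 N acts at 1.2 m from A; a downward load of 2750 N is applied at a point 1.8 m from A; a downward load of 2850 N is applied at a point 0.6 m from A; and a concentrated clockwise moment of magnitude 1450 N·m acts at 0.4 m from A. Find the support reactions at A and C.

A_x = 0, A_y = 200.0 N, C_y = 8150 N

ΣM about A: C_y·1.4 − 2750·1.2 − 2750·1.8 − 2850·0.6 − 1450 = 0 → C_y = 11410/1.4 = 8150 N.
ΣF_y = 0: A_y + 8150 − 2750 − 2750 − 2850 = 0 → A_y = 200.0 N.
ΣF_x = 0: no horizontal applied forces, so A_x = 0.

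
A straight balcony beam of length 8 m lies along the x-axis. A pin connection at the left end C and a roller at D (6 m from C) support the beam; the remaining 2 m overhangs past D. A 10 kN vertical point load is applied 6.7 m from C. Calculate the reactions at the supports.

Moments about C: D_y·6 − 10·6.7 = 0 → D_y = 67/6 = 11.1667 ≈ 11.17 kN.
ΣF_y = 0: C_y + 11.1667 − 10 = 0 → C_y = -1.167 kN.
ΣF_x = 0: no horizontal applied forces, so C_x = 0.

C_x = 0, C_y = -1.167 kN, D_y = 11.17 kN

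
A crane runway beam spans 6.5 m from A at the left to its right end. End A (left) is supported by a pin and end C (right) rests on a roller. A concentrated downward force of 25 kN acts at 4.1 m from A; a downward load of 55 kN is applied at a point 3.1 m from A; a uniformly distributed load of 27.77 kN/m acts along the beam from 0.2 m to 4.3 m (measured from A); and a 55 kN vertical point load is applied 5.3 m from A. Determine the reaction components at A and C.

Resultant of the distributed load: 27.77 × 4.1 = 113.857 kN at 2.25 m from A.
Moments about A: C_y·6.5 − 25·4.1 − 55·3.1 − (27.77·4.1)·2.25 − 55·5.3 = 0 → C_y = 820.67825/6.5 = 126.258 ≈ 126.3 kN.
ΣF_y = 0: A_y + 126.258 − 25 − 55 − 27.77·4.1 − 55 = 0 → A_y = 122.6 kN.
ΣF_x = 0: no horizontal applied forces, so A_x = 0.

A_x = 0, A_y = 122.6 kN, C_y = 126.3 kN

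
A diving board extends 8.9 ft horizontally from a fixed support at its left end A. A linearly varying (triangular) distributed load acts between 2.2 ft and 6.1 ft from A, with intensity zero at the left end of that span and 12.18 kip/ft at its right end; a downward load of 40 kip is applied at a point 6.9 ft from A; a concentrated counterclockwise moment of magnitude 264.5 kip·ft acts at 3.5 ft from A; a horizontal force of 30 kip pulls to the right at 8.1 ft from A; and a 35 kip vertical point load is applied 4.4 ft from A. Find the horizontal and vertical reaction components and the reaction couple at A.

A_x = -30.00 kip, A_y = 98.75 kip, M_A = 279.5 kip·ft

Resultant of the triangular load: ½ × 12.18 × 3.9 = 23.751 kip, acting at 4.8 ft from A (one-third of the span from the peak).
ΣF_x = 0: A_x + 30 = 0 → A_x = -30.00 kip.
ΣF_y = 0: A_y − ½·12.18·3.9 − 40 − 35 = 0 → A_y = 98.75 kip.
ΣM about A: M_A − (½·12.18·3.9)·4.8 − 40·6.9 + 264.5 − 35·4.4 = 0 → M_A = 279.5 kip·ft.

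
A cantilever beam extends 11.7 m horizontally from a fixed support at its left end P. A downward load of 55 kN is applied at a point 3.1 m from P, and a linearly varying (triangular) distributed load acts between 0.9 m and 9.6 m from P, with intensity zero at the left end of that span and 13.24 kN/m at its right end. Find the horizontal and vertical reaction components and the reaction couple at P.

P_x = 0, P_y = 112.6 kN, M_P = 556.4 kN·m

Resultant of the triangular load: ½ × 13.24 × 8.7 = 57.594 kN, acting at 6.7 m from P (one-third of the span from the peak).
ΣF_x = 0: P_x = 0.
ΣF_y = 0: P_y − 55 − ½·13.24·8.7 = 0 → P_y = 112.6 kN.
ΣM about P: M_P − 55·3.1 − (½·13.24·8.7)·6.7 = 0 → M_P = 556.4 kN·m.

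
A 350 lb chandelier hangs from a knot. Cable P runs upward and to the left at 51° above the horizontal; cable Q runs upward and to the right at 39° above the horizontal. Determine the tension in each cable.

ΣF_x = 0: −T_P·cos51° + T_Q·cos39° = 0 → T_Q = 0.809784·T_P.
ΣF_y = 0: T_P·sin51° + T_Q·sin39° = 350.
Substitute: T_P·(0.777146 + 0.809784·0.62932) = 350 → T_P = 272.001 ≈ 272.0 lb.
Then T_Q = 0.809784 × 272.001 = 220.3 lb.

T_P = 272.0 lb, T_Q = 220.3 lb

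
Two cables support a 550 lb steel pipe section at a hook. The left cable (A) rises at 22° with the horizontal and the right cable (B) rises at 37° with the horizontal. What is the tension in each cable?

ΣF_x = 0: −T_A·cos22° + T_B·cos37° = 0 → T_B = 1.16096·T_A.
ΣF_y = 0: T_A·sin22° + T_B·sin37° = 550.
Substitute: T_A·(0.374607 + 1.16096·0.601815) = 550 → T_A = 512.443 ≈ 512.4 lb.
Then T_B = 1.16096 × 512.443 = 594.9 lb.

T_A = 512.4 lb, T_B = 594.9 lb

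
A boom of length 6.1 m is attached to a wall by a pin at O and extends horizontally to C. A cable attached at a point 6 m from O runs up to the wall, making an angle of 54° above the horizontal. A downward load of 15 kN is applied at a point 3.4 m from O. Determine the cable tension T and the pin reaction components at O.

ΣM about O: T·sin54°·6 − 15·3.4 = 0 → T = 51/(6·0.809017) = 10.5066 ≈ 10.51 kN.
ΣF_x = 0: O_x − T·cos54° = 0 → O_x = 10.5066 × 0.587785 = 6.176 kN.
ΣF_y = 0: O_y + T·sin54° − 15 = 0 → O_y = 15 − 10.5066 × 0.809017 = 6.500 kN.

T = 10.51 kN, O_x = 6.176 kN, O_y = 6.500 kN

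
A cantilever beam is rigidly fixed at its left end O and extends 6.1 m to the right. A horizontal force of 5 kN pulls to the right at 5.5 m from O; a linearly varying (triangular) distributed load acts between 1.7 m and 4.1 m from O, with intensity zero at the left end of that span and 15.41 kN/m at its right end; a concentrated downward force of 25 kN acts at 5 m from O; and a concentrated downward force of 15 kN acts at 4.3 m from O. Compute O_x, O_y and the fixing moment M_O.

O_x = -5.000 kN, O_y = 58.49 kN, M_O = 250.5 kN·m

Resultant of the triangular load: ½ × 15.41 × 2.4 = 18.492 kN, acting at 3.3 m from O (one-third of the span from the peak).
ΣF_x = 0: O_x + 5 = 0 → O_x = -5.000 kN.
ΣF_y = 0: O_y − ½·15.41·2.4 − 25 − 15 = 0 → O_y = 58.49 kN.
ΣM about O: M_O − (½·15.41·2.4)·3.3 − 25·5 − 15·4.3 = 0 → M_O = 250.5 kN·m.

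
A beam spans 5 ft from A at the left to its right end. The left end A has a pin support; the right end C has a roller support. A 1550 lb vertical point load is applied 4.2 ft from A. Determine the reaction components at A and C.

A_x = 0, A_y = 248.0 lb, C_y = 1302 lb

ΣM about A: C_y·5 − 1550·4.2 = 0 → C_y = 6510/5 = 1302 lb.
ΣF_y = 0: A_y + 1302 − 1550 = 0 → A_y = 248.0 lb.
ΣF_x = 0: no horizontal applied forces, so A_x = 0.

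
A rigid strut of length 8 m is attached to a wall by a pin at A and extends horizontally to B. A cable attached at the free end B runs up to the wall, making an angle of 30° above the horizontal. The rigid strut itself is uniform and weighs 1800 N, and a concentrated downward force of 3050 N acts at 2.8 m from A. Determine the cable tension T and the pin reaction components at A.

T = 3935 N, A_x = 3408 N, A_y = 2882 N

ΣM about A: T·sin30°·8 − 1800·4 − 3050·2.8 = 0 → T = 15740/(8·0.5) = 3935 N.
ΣF_x = 0: A_x − T·cos30° = 0 → A_x = 3935 × 0.866025 = 3408 N.
ΣF_y = 0: A_y + T·sin30° − 1800 − 3050 = 0 → A_y = 4850 − 3935 × 0.5 = 2882 N.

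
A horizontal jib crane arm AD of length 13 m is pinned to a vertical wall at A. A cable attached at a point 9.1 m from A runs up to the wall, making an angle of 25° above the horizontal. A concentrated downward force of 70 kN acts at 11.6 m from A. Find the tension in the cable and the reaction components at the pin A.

ΣM about A: T·sin25°·9.1 − 70·11.6 = 0 → T = 812/(9.1·0.422618) = 211.138 ≈ 211.1 kN.
ΣF_x = 0: A_x − T·cos25° = 0 → A_x = 211.138 × 0.906308 = 191.4 kN.
ΣF_y = 0: A_y + T·sin25° − 70 = 0 → A_y = 70 − 211.138 × 0.422618 = -19.23 kN.

T = 211.1 kN, A_x = 191.4 kN, A_y = -19.23 kN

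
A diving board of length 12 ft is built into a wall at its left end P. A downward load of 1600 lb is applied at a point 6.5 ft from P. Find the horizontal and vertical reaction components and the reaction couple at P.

ΣF_x = 0: P_x = 0.
ΣF_y = 0: P_y − 1600 = 0 → P_y = 1600 lb.
ΣM about P: M_P − 1600·6.5 = 0 → M_P = 10400 lb·ft.

P_x = 0, P_y = 1600 lb, M_P = 10400 lb·ft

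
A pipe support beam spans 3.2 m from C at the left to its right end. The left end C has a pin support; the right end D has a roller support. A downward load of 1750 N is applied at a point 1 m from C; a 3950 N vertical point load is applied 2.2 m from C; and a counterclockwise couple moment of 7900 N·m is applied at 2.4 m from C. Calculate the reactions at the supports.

C_x = 0, C_y = 4906 N, D_y = 793.8 N

Taking moments about C: D_y·3.2 − 1750·1 − 3950·2.2 + 7900 = 0 → D_y = 2540/3.2 = 793.75 ≈ 793.8 N.
ΣF_y = 0: C_y + 793.75 − 1750 − 3950 = 0 → C_y = 4906 N.
ΣF_x = 0: no horizontal applied forces, so C_x = 0.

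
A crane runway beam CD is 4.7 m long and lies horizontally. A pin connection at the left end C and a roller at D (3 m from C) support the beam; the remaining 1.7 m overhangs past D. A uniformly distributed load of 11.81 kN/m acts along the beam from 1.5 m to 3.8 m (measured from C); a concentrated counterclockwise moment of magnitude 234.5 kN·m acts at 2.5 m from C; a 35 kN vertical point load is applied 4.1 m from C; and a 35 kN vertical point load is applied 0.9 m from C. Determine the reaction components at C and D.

Resultant of the distributed load: 11.81 × 2.3 = 27.163 kN at 2.65 m from C.
ΣM about C: D_y·3 − (11.81·2.3)·2.65 + 234.5 − 35·4.1 − 35·0.9 = 0 → D_y = 12.48195/3 = 4.16065 ≈ 4.161 kN.
ΣF_y = 0: C_y + 4.16065 − 11.81·2.3 − 35 − 35 = 0 → C_y = 93.00 kN.
ΣF_x = 0: no horizontal applied forces, so C_x = 0.

C_x = 0, C_y = 93.00 kN, D_y = 4.161 kN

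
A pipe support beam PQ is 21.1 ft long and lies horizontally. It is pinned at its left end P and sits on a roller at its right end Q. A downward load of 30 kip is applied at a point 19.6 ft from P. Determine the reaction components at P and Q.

Taking moments about P: Q_y·21.1 − 30·19.6 = 0 → Q_y = 588/21.1 = 27.8673 ≈ 27.87 kip.
ΣF_y = 0: P_y + 27.8673 − 30 = 0 → P_y = 2.133 kip.
ΣF_x = 0: no horizontal applied forces, so P_x = 0.

P_x = 0, P_y = 2.133 kip, Q_y = 27.87 kip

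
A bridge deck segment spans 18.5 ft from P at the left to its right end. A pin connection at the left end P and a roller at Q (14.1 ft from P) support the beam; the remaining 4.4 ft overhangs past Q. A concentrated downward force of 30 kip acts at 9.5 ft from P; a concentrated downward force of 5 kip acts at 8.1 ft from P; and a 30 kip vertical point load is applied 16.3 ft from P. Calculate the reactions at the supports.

Taking moments about P: Q_y·14.1 − 30·9.5 − 5·8.1 − 30·16.3 = 0 → Q_y = 814.5/14.1 = 57.766 ≈ 57.77 kip.
ΣF_y = 0: P_y + 57.766 − 30 − 5 − 30 = 0 → P_y = 7.234 kip.
ΣF_x = 0: no horizontal applied forces, so P_x = 0.

P_x = 0, P_y = 7.234 kip, Q_y = 57.77 kip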